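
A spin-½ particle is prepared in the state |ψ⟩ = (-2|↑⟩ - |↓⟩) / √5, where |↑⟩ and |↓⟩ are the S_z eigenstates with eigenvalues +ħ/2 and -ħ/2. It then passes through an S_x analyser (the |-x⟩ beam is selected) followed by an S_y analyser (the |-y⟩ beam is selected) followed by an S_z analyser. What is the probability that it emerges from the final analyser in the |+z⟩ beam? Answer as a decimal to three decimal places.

First analyser (S_x): P(|-x⟩) = |⟨-x|ψ⟩|² = 1/10.
After stage 1 the state is |-x⟩; P(|-y⟩) = |⟨-y|-x⟩|² = 1/2.
After stage 2 the state is |-y⟩; P(|+z⟩) = |⟨+z|-y⟩|² = 1/2.
Joint probability = 1/10 × 1/2 × 1/2 = 0.025.

0.025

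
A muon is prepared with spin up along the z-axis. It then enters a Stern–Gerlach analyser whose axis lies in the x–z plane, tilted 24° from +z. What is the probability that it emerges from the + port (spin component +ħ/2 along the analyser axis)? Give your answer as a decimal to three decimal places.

For spin-½, the probability of finding spin-up along an axis at angle θ to the initial spin direction is cos²(θ/2); spin-down is sin²(θ/2).
θ = 24°, so P = cos²(12°) ≈ 0.957.

0.957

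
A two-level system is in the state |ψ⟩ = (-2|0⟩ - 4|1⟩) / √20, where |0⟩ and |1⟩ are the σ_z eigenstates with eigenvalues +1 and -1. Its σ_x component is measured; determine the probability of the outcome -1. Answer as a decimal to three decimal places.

0.100

|-x⟩ = (|0⟩ - |1⟩)/√2, so ⟨-x|ψ⟩ = (2) / (√2·√20).
P = |2|² / 40 = 4/40.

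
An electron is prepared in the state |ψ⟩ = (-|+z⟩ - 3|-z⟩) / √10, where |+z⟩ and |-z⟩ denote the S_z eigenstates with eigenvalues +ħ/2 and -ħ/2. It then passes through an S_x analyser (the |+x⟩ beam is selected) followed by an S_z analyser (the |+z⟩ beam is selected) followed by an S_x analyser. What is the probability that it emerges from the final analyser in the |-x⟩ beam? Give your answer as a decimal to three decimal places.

First analyser (S_x): P(|+x⟩) = |⟨+x|ψ⟩|² = 16/20.
After stage 1 the state is |+x⟩; P(|+z⟩) = |⟨+z|+x⟩|² = 1/2.
After stage 2 the state is |+z⟩; P(|-x⟩) = |⟨-x|+z⟩|² = 1/2.
Joint probability = 16/20 × 1/2 × 1/2 = 0.200.

0.200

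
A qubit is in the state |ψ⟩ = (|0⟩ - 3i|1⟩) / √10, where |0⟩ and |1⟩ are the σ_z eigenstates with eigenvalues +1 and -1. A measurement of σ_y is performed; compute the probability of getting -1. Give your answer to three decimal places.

0.800

|-y⟩ = (|0⟩ - i|1⟩)/√2, so ⟨-y|ψ⟩ = (4) / (√2·√10).
P = |4|² / 20 = 16/20.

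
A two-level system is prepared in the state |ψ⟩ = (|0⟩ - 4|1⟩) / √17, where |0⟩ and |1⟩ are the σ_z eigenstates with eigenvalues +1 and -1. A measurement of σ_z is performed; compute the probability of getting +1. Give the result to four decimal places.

The +1 outcome corresponds to |0⟩. Its amplitude in |ψ⟩ is 1/√17.
P = |1|² / 17 = 1/17.

0.0588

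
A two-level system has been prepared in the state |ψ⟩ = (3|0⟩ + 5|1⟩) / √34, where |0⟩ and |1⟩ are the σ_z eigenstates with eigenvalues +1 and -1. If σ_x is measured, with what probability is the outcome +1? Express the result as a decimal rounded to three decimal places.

|+x⟩ = (|0⟩ + |1⟩)/√2, so ⟨+x|ψ⟩ = (8) / (√2·√34).
P = |8|² / 68 = 64/68.

0.941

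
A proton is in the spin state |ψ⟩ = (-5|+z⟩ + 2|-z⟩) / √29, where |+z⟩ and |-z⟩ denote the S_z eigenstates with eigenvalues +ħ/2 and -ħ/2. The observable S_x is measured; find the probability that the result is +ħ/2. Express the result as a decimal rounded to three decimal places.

0.155

|+x⟩ = (|+z⟩ + |-z⟩)/√2, so ⟨+x|ψ⟩ = (-3) / (√2·√29).
P = |-3|² / 58 = 9/58.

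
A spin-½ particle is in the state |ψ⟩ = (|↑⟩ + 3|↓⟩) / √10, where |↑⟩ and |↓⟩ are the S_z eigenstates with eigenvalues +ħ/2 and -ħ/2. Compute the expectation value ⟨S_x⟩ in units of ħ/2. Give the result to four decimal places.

0.6000

⟨σ_x⟩ = 2 Re(a* b)/(|a|²+|b|²) with a = 1, b = 3.
a* b = 3, so ⟨σ_x⟩ = 6/10.
⟨S_x⟩ = (ħ/2)·⟨σ_x⟩.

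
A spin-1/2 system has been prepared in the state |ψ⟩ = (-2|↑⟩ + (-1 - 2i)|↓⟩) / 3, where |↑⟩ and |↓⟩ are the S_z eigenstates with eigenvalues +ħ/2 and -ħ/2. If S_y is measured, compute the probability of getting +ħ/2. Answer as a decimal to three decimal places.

0.944

|+y⟩ = (|↑⟩ + i|↓⟩)/√2, so ⟨+y|ψ⟩ = (-4 + i) / (√2·3).
P = |-4 + i|² / 18 = 17/18.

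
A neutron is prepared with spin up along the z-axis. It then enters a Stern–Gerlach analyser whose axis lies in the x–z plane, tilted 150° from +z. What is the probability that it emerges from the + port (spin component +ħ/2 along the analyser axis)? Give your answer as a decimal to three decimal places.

0.067

For spin-½, the probability of finding spin-up along an axis at angle θ to the initial spin direction is cos²(θ/2); spin-down is sin²(θ/2).
θ = 150°, so P = cos²(75°) ≈ 0.067.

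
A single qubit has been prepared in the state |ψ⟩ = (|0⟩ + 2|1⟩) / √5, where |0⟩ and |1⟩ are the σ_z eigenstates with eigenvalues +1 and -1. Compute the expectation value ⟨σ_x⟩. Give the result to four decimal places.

⟨σ_x⟩ = 2 Re(a* b)/(|a|²+|b|²) with a = 1, b = 2.
a* b = 2, so ⟨σ_x⟩ = 4/5.

0.8000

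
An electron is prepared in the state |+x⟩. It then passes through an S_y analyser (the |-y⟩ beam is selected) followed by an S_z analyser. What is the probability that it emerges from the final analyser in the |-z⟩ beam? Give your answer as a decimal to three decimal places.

First analyser (S_y): from |+x⟩, P(|-y⟩) = 1/2.
After stage 1 the state is |-y⟩; P(|-z⟩) = |⟨-z|-y⟩|² = 1/2.
Joint probability = 1/2 × 1/2 = 0.250.

0.250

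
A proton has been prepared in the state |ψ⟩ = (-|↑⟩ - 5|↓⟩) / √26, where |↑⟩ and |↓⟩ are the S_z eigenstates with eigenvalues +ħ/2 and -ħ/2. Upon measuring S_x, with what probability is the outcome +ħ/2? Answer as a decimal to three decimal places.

|+x⟩ = (|↑⟩ + |↓⟩)/√2, so ⟨+x|ψ⟩ = (-6) / (√2·√26).
P = |-6|² / 52 = 36/52.

0.692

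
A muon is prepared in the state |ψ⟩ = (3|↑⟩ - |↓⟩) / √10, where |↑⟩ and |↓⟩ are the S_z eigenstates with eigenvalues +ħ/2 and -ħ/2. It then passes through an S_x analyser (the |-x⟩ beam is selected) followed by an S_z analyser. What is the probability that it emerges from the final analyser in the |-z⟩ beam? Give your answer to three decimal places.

0.400

First analyser (S_x): P(|-x⟩) = |⟨-x|ψ⟩|² = 16/20.
After stage 1 the state is |-x⟩; P(|-z⟩) = |⟨-z|-x⟩|² = 1/2.
Joint probability = 16/20 × 1/2 = 0.400.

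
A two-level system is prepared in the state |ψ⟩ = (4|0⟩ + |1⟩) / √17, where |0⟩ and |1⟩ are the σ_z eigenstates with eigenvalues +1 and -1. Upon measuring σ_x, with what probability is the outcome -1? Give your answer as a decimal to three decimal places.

0.265

|-x⟩ = (|0⟩ - |1⟩)/√2, so ⟨-x|ψ⟩ = (3) / (√2·√17).
P = |3|² / 34 = 9/34.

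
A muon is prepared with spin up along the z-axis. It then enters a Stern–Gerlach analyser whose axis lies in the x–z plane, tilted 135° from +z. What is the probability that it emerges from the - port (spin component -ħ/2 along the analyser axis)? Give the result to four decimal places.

0.8536

For spin-½, the probability of finding spin-up along an axis at angle θ to the initial spin direction is cos²(θ/2); spin-down is sin²(θ/2).
θ = 135°, so P = sin²(67.5°) ≈ 0.8536.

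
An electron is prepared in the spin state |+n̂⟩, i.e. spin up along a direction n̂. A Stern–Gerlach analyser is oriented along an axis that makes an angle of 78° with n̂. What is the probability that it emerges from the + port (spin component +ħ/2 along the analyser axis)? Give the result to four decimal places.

0.6040

For spin-½, the probability of finding spin-up along an axis at angle θ to the initial spin direction is cos²(θ/2); spin-down is sin²(θ/2).
θ = 78°, so P = cos²(39°) ≈ 0.6040.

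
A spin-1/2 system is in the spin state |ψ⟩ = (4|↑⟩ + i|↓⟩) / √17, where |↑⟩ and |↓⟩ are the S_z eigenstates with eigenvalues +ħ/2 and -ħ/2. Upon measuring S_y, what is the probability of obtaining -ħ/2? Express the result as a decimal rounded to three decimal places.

|-y⟩ = (|↑⟩ - i|↓⟩)/√2, so ⟨-y|ψ⟩ = (3) / (√2·√17).
P = |3|² / 34 = 9/34.

0.265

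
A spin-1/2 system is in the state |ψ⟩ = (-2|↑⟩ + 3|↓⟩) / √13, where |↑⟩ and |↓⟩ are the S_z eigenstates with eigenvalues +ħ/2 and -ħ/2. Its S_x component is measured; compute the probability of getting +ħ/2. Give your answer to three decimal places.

|+x⟩ = (|↑⟩ + |↓⟩)/√2, so ⟨+x|ψ⟩ = (1) / (√2·√13).
P = |1|² / 26 = 1/26.

0.038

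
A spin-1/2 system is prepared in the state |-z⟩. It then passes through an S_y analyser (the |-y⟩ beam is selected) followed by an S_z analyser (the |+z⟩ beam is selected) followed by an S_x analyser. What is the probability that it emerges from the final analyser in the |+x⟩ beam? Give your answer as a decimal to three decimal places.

0.125

First analyser (S_y): from |-z⟩, P(|-y⟩) = 1/2.
After stage 1 the state is |-y⟩; P(|+z⟩) = |⟨+z|-y⟩|² = 1/2.
After stage 2 the state is |+z⟩; P(|+x⟩) = |⟨+x|+z⟩|² = 1/2.
Joint probability = 1/2 × 1/2 × 1/2 = 0.125.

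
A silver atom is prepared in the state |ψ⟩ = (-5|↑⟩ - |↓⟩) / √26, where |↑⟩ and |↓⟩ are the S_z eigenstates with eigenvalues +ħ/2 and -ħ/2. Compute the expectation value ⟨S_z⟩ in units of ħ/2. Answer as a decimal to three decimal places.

0.923

⟨σ_z⟩ = |a|² - |b|² divided by |a|²+|b|², with a, b the |↑⟩, |↓⟩ amplitudes.
= (25 - 1)/26 = 24/26.
⟨S_z⟩ = (ħ/2)·⟨σ_z⟩.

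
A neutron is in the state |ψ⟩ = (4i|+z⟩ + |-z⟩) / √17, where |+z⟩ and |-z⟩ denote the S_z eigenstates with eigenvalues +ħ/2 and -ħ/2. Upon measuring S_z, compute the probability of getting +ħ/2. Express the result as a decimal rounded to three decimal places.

0.941

The +ħ/2 outcome corresponds to |+z⟩. Its amplitude in |ψ⟩ is 4i/√17.
P = |4i|² / 17 = 16/17.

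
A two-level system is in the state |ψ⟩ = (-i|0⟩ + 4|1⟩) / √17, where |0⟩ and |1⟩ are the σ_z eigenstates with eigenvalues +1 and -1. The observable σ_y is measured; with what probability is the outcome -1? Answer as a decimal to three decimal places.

0.265

|-y⟩ = (|0⟩ - i|1⟩)/√2, so ⟨-y|ψ⟩ = (3i) / (√2·√17).
P = |3i|² / 34 = 9/34.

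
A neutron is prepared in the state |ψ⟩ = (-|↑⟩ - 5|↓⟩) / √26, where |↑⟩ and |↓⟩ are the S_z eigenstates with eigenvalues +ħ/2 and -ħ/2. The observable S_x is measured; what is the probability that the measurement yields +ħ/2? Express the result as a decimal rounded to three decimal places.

0.692

|+x⟩ = (|↑⟩ + |↓⟩)/√2, so ⟨+x|ψ⟩ = (-6) / (√2·√26).
P = |-6|² / 52 = 36/52.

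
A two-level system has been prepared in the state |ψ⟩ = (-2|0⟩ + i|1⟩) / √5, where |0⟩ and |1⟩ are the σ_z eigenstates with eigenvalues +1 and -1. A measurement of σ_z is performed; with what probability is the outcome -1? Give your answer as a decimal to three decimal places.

0.200

The -1 outcome corresponds to |1⟩. Its amplitude in |ψ⟩ is i/√5.
P = |i|² / 5 = 1/5.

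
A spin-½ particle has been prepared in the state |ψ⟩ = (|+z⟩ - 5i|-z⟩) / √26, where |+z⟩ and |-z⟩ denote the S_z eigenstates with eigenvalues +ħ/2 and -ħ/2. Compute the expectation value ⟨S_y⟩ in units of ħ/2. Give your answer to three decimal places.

-0.385

⟨σ_y⟩ = 2 Im(a* b)/(|a|²+|b|²) with a = 1, b = -5i.
a* b = -5i, so ⟨σ_y⟩ = -10/26.
⟨S_y⟩ = (ħ/2)·⟨σ_y⟩.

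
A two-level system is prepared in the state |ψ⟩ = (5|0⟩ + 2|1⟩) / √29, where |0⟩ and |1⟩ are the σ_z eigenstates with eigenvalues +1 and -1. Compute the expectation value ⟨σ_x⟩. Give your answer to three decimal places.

0.690

⟨σ_x⟩ = 2 Re(a* b)/(|a|²+|b|²) with a = 5, b = 2.
a* b = 10, so ⟨σ_x⟩ = 20/29.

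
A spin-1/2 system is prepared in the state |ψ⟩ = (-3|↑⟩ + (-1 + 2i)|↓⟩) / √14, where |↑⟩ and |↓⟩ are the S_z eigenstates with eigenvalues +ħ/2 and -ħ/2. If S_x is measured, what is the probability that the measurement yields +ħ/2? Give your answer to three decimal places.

0.714

|+x⟩ = (|↑⟩ + |↓⟩)/√2, so ⟨+x|ψ⟩ = (-4 + 2i) / (√2·√14).
P = |-4 + 2i|² / 28 = 20/28.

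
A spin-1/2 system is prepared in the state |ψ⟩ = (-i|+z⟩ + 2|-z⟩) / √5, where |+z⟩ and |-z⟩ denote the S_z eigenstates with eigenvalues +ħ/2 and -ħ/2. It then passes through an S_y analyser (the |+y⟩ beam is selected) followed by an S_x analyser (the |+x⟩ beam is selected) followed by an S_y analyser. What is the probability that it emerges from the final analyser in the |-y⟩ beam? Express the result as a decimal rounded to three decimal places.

0.225

First analyser (S_y): P(|+y⟩) = |⟨+y|ψ⟩|² = 9/10.
After stage 1 the state is |+y⟩; P(|+x⟩) = |⟨+x|+y⟩|² = 1/2.
After stage 2 the state is |+x⟩; P(|-y⟩) = |⟨-y|+x⟩|² = 1/2.
Joint probability = 9/10 × 1/2 × 1/2 = 0.225.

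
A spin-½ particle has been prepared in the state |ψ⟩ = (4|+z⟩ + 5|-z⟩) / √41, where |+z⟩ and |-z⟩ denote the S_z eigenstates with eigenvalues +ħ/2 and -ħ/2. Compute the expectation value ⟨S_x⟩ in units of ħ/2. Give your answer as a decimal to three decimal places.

0.976

⟨σ_x⟩ = 2 Re(a* b)/(|a|²+|b|²) with a = 4, b = 5.
a* b = 20, so ⟨σ_x⟩ = 40/41.
⟨S_x⟩ = (ħ/2)·⟨σ_x⟩.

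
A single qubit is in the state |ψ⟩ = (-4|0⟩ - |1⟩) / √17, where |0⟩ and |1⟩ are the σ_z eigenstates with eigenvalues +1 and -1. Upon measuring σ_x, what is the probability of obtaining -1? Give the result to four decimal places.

0.2647

|-x⟩ = (|0⟩ - |1⟩)/√2, so ⟨-x|ψ⟩ = (-3) / (√2·√17).
P = |-3|² / 34 = 9/34.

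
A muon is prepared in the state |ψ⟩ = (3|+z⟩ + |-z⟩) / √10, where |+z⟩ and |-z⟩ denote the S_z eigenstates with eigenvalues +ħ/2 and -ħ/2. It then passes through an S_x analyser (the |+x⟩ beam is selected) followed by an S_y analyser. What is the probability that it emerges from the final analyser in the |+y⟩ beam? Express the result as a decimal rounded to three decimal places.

0.400

First analyser (S_x): P(|+x⟩) = |⟨+x|ψ⟩|² = 16/20.
After stage 1 the state is |+x⟩; P(|+y⟩) = |⟨+y|+x⟩|² = 1/2.
Joint probability = 16/20 × 1/2 = 0.400.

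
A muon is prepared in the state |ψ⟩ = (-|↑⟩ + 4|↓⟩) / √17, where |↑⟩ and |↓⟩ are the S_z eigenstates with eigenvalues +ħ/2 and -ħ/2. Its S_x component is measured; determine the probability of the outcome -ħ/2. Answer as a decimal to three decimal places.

|-x⟩ = (|↑⟩ - |↓⟩)/√2, so ⟨-x|ψ⟩ = (-5) / (√2·√17).
P = |-5|² / 34 = 25/34.

0.735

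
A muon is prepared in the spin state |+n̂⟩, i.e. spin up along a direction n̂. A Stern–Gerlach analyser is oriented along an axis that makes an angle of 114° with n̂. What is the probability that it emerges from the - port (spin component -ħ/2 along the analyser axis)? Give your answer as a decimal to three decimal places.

0.703

For spin-½, the probability of finding spin-up along an axis at angle θ to the initial spin direction is cos²(θ/2); spin-down is sin²(θ/2).
θ = 114°, so P = sin²(57°) ≈ 0.703.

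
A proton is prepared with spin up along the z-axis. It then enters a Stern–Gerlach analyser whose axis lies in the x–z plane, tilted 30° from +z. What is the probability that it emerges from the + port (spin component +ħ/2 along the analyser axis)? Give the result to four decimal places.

0.9330

For spin-½, the probability of finding spin-up along an axis at angle θ to the initial spin direction is cos²(θ/2); spin-down is sin²(θ/2).
θ = 30°, so P = cos²(15°) ≈ 0.9330.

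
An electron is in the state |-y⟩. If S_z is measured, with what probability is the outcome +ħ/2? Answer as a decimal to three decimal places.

0.500

In the S_z basis, |-y⟩ = (|↑⟩ - i|↓⟩)/√2 and |+z⟩ = |↑⟩.
|⟨+z|-y⟩|² = 1/2.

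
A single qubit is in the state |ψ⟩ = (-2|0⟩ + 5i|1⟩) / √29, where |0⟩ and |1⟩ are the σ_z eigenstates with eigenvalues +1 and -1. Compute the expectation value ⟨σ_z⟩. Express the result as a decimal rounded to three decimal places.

⟨σ_z⟩ = |a|² - |b|² divided by |a|²+|b|², with a, b the |0⟩, |1⟩ amplitudes.
= (4 - 25)/29 = -21/29.

-0.724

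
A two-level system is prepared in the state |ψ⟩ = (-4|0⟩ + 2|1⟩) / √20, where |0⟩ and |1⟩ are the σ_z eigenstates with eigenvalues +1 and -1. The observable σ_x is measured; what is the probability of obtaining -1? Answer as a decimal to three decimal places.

0.900

|-x⟩ = (|0⟩ - |1⟩)/√2, so ⟨-x|ψ⟩ = (-6) / (√2·√20).
P = |-6|² / 40 = 36/40.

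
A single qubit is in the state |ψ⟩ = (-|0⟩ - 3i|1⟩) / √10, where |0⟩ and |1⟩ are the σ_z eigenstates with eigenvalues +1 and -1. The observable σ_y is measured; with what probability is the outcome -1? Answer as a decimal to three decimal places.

|-y⟩ = (|0⟩ - i|1⟩)/√2, so ⟨-y|ψ⟩ = (2) / (√2·√10).
P = |2|² / 20 = 4/20.

0.200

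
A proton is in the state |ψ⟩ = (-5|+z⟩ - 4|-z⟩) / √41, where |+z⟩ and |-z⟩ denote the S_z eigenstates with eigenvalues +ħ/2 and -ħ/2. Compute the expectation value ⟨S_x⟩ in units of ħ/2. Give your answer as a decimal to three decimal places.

⟨σ_x⟩ = 2 Re(a* b)/(|a|²+|b|²) with a = -5, b = -4.
a* b = 20, so ⟨σ_x⟩ = 40/41.
⟨S_x⟩ = (ħ/2)·⟨σ_x⟩.

0.976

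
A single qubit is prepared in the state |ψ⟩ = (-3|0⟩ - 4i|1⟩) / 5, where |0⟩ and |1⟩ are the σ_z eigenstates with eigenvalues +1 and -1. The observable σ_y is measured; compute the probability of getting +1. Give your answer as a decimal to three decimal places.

0.980

|+y⟩ = (|0⟩ + i|1⟩)/√2, so ⟨+y|ψ⟩ = (-7) / (√2·5).
P = |-7|² / 50 = 49/50.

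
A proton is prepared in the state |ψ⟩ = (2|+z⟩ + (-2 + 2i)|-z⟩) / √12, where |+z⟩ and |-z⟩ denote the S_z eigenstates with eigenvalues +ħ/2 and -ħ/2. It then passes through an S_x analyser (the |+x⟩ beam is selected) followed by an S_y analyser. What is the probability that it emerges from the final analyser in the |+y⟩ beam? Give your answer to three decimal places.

First analyser (S_x): P(|+x⟩) = |⟨+x|ψ⟩|² = 4/24.
After stage 1 the state is |+x⟩; P(|+y⟩) = |⟨+y|+x⟩|² = 1/2.
Joint probability = 4/24 × 1/2 = 0.083.

0.083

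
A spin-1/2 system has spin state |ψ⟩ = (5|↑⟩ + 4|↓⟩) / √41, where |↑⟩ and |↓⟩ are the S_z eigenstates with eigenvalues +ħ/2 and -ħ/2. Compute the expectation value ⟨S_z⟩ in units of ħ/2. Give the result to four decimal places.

⟨σ_z⟩ = |a|² - |b|² divided by |a|²+|b|², with a, b the |↑⟩, |↓⟩ amplitudes.
= (25 - 16)/41 = 9/41.
⟨S_z⟩ = (ħ/2)·⟨σ_z⟩.

0.2195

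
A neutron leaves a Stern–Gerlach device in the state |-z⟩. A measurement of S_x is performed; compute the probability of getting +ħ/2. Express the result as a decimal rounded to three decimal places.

0.500

In the S_z basis, |-z⟩ = |-z⟩ and |+x⟩ = (|+z⟩ + |-z⟩)/√2.
|⟨+x|-z⟩|² = 1/2.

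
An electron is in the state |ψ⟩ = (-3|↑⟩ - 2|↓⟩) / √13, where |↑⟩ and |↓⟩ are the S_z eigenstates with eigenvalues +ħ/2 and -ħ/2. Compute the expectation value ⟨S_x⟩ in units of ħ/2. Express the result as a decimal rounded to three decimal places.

0.923

⟨σ_x⟩ = 2 Re(a* b)/(|a|²+|b|²) with a = -3, b = -2.
a* b = 6, so ⟨σ_x⟩ = 12/13.
⟨S_x⟩ = (ħ/2)·⟨σ_x⟩.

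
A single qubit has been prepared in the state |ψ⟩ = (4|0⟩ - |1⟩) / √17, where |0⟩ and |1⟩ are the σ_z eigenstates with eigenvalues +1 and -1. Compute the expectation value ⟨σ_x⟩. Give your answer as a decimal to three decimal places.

-0.471

⟨σ_x⟩ = 2 Re(a* b)/(|a|²+|b|²) with a = 4, b = -1.
a* b = -4, so ⟨σ_x⟩ = -8/17.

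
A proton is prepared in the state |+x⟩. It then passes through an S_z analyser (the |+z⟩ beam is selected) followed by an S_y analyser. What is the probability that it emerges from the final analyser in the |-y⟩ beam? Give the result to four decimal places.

0.2500

First analyser (S_z): from |+x⟩, P(|+z⟩) = 1/2.
After stage 1 the state is |+z⟩; P(|-y⟩) = |⟨-y|+z⟩|² = 1/2.
Joint probability = 1/2 × 1/2 = 0.2500.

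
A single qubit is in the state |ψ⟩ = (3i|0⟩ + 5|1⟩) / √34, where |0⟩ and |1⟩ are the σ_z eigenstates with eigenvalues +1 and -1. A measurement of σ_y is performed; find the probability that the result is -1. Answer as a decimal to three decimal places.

0.941

|-y⟩ = (|0⟩ - i|1⟩)/√2, so ⟨-y|ψ⟩ = (8i) / (√2·√34).
P = |8i|² / 68 = 64/68.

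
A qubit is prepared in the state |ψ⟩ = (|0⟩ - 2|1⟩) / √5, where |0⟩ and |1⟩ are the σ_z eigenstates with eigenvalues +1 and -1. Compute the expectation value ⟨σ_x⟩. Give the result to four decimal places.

⟨σ_x⟩ = 2 Re(a* b)/(|a|²+|b|²) with a = 1, b = -2.
a* b = -2, so ⟨σ_x⟩ = -4/5.

-0.8000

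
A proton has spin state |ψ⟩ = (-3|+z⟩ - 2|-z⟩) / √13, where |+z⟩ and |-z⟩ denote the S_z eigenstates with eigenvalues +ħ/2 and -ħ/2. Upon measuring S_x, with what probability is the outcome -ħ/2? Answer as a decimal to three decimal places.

0.038

|-x⟩ = (|+z⟩ - |-z⟩)/√2, so ⟨-x|ψ⟩ = (-1) / (√2·√13).
P = |-1|² / 26 = 1/26.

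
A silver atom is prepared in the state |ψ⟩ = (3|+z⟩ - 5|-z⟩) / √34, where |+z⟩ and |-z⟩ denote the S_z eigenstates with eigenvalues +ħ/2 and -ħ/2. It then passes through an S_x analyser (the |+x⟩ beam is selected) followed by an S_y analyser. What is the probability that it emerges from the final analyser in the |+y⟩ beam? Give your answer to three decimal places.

First analyser (S_x): P(|+x⟩) = |⟨+x|ψ⟩|² = 4/68.
After stage 1 the state is |+x⟩; P(|+y⟩) = |⟨+y|+x⟩|² = 1/2.
Joint probability = 4/68 × 1/2 = 0.029.

0.029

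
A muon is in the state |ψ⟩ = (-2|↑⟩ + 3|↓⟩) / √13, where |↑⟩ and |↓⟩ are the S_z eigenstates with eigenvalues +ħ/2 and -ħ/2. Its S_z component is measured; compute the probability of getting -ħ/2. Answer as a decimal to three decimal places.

0.692

The -ħ/2 outcome corresponds to |↓⟩. Its amplitude in |ψ⟩ is 3/√13.
P = |3|² / 13 = 9/13.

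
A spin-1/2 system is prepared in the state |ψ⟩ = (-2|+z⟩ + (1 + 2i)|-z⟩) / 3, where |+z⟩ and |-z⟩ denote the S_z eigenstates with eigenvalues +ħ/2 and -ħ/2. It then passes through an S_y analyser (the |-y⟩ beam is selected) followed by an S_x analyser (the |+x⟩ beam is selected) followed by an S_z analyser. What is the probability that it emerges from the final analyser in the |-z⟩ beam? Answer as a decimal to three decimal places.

0.236

First analyser (S_y): P(|-y⟩) = |⟨-y|ψ⟩|² = 17/18.
After stage 1 the state is |-y⟩; P(|+x⟩) = |⟨+x|-y⟩|² = 1/2.
After stage 2 the state is |+x⟩; P(|-z⟩) = |⟨-z|+x⟩|² = 1/2.
Joint probability = 17/18 × 1/2 × 1/2 = 0.236.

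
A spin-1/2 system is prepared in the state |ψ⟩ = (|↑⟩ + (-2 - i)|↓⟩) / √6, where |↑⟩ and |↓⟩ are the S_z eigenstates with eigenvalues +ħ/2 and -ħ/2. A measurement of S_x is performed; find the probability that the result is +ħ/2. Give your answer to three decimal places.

0.167

|+x⟩ = (|↑⟩ + |↓⟩)/√2, so ⟨+x|ψ⟩ = (-1 - i) / (√2·√6).
P = |-1 - i|² / 12 = 2/12.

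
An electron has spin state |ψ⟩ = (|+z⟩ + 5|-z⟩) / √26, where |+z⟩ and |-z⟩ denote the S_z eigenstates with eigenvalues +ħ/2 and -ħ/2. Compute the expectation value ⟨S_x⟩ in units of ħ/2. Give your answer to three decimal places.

⟨σ_x⟩ = 2 Re(a* b)/(|a|²+|b|²) with a = 1, b = 5.
a* b = 5, so ⟨σ_x⟩ = 10/26.
⟨S_x⟩ = (ħ/2)·⟨σ_x⟩.

0.385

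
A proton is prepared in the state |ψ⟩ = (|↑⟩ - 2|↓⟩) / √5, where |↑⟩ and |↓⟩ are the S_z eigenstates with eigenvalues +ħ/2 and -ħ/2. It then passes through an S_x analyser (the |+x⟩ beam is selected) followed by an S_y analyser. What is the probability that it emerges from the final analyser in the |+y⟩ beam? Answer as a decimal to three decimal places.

First analyser (S_x): P(|+x⟩) = |⟨+x|ψ⟩|² = 1/10.
After stage 1 the state is |+x⟩; P(|+y⟩) = |⟨+y|+x⟩|² = 1/2.
Joint probability = 1/10 × 1/2 = 0.050.

0.050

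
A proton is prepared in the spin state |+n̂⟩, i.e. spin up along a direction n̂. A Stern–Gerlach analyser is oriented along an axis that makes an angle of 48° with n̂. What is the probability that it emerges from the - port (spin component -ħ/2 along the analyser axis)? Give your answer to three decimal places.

For spin-½, the probability of finding spin-up along an axis at angle θ to the initial spin direction is cos²(θ/2); spin-down is sin²(θ/2).
θ = 48°, so P = sin²(24°) ≈ 0.165.

0.165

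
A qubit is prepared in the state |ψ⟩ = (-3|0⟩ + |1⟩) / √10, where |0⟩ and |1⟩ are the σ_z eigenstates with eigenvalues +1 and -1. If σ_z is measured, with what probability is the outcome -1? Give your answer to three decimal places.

The -1 outcome corresponds to |1⟩. Its amplitude in |ψ⟩ is 1/√10.
P = |1|² / 10 = 1/10.

0.100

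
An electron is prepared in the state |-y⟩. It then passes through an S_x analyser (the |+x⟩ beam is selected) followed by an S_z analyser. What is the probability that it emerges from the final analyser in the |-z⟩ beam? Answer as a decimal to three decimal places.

0.250

First analyser (S_x): from |-y⟩, P(|+x⟩) = 1/2.
After stage 1 the state is |+x⟩; P(|-z⟩) = |⟨-z|+x⟩|² = 1/2.
Joint probability = 1/2 × 1/2 = 0.250.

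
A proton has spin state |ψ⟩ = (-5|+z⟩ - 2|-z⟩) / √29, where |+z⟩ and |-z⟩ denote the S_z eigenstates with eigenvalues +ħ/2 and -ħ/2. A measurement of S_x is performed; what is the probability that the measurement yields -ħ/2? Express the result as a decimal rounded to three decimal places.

|-x⟩ = (|+z⟩ - |-z⟩)/√2, so ⟨-x|ψ⟩ = (-3) / (√2·√29).
P = |-3|² / 58 = 9/58.

0.155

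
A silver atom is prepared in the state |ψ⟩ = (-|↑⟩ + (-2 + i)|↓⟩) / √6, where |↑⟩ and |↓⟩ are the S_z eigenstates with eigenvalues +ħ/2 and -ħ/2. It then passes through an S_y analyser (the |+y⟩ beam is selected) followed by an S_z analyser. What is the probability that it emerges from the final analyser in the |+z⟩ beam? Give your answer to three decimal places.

First analyser (S_y): P(|+y⟩) = |⟨+y|ψ⟩|² = 4/12.
After stage 1 the state is |+y⟩; P(|+z⟩) = |⟨+z|+y⟩|² = 1/2.
Joint probability = 4/12 × 1/2 = 0.167.

0.167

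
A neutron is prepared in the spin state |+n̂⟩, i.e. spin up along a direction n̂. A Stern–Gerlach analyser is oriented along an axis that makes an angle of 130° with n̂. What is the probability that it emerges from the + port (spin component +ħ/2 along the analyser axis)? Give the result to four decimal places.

For spin-½, the probability of finding spin-up along an axis at angle θ to the initial spin direction is cos²(θ/2); spin-down is sin²(θ/2).
θ = 130°, so P = cos²(65°) ≈ 0.1786.

0.1786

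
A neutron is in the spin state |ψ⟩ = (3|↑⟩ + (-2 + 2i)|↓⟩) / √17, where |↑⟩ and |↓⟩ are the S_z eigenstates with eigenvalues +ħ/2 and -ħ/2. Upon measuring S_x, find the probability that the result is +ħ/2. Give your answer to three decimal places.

|+x⟩ = (|↑⟩ + |↓⟩)/√2, so ⟨+x|ψ⟩ = (1 + 2i) / (√2·√17).
P = |1 + 2i|² / 34 = 5/34.

0.147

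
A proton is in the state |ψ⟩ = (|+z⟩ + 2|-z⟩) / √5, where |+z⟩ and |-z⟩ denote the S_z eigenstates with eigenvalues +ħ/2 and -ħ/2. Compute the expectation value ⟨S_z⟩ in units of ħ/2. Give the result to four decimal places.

⟨σ_z⟩ = |a|² - |b|² divided by |a|²+|b|², with a, b the |+z⟩, |-z⟩ amplitudes.
= (1 - 4)/5 = -3/5.
⟨S_z⟩ = (ħ/2)·⟨σ_z⟩.

-0.6000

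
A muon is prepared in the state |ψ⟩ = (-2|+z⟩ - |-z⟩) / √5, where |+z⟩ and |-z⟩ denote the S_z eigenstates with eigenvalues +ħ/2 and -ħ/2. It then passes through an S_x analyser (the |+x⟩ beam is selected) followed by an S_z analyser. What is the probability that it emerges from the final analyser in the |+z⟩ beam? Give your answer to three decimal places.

0.450

First analyser (S_x): P(|+x⟩) = |⟨+x|ψ⟩|² = 9/10.
After stage 1 the state is |+x⟩; P(|+z⟩) = |⟨+z|+x⟩|² = 1/2.
Joint probability = 9/10 × 1/2 = 0.450.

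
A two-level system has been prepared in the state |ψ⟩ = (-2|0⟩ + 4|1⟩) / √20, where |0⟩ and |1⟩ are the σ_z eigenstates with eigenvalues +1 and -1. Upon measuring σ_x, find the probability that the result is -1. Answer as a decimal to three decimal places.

|-x⟩ = (|0⟩ - |1⟩)/√2, so ⟨-x|ψ⟩ = (-6) / (√2·√20).
P = |-6|² / 40 = 36/40.

0.900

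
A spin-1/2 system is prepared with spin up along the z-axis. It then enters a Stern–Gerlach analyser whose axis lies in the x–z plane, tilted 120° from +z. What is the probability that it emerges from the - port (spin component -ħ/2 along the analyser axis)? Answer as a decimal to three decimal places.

For spin-½, the probability of finding spin-up along an axis at angle θ to the initial spin direction is cos²(θ/2); spin-down is sin²(θ/2).
θ = 120°, so P = sin²(60°) ≈ 0.750.

0.750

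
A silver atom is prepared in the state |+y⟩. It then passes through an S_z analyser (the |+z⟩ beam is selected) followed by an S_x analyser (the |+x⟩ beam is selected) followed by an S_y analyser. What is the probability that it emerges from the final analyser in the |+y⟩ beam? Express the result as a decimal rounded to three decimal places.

First analyser (S_z): from |+y⟩, P(|+z⟩) = 1/2.
After stage 1 the state is |+z⟩; P(|+x⟩) = |⟨+x|+z⟩|² = 1/2.
After stage 2 the state is |+x⟩; P(|+y⟩) = |⟨+y|+x⟩|² = 1/2.
Joint probability = 1/2 × 1/2 × 1/2 = 0.125.

0.125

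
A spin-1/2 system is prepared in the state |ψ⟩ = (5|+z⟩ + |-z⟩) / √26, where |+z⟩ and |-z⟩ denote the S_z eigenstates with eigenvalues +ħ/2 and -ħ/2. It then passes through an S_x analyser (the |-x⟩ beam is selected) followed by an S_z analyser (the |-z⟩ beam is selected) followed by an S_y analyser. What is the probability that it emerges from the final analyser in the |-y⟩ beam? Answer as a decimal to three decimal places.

First analyser (S_x): P(|-x⟩) = |⟨-x|ψ⟩|² = 16/52.
After stage 1 the state is |-x⟩; P(|-z⟩) = |⟨-z|-x⟩|² = 1/2.
After stage 2 the state is |-z⟩; P(|-y⟩) = |⟨-y|-z⟩|² = 1/2.
Joint probability = 16/52 × 1/2 × 1/2 = 0.077.

0.077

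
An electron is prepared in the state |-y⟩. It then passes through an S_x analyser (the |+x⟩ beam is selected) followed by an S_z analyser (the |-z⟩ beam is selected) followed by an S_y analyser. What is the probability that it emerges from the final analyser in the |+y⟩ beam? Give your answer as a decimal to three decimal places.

First analyser (S_x): from |-y⟩, P(|+x⟩) = 1/2.
After stage 1 the state is |+x⟩; P(|-z⟩) = |⟨-z|+x⟩|² = 1/2.
After stage 2 the state is |-z⟩; P(|+y⟩) = |⟨+y|-z⟩|² = 1/2.
Joint probability = 1/2 × 1/2 × 1/2 = 0.125.

0.125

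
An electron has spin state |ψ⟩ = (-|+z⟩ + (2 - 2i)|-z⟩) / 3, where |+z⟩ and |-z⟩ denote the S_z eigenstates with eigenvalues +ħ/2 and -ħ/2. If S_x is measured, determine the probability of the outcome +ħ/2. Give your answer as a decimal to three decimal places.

|+x⟩ = (|+z⟩ + |-z⟩)/√2, so ⟨+x|ψ⟩ = (1 - 2i) / (√2·3).
P = |1 - 2i|² / 18 = 5/18.

0.278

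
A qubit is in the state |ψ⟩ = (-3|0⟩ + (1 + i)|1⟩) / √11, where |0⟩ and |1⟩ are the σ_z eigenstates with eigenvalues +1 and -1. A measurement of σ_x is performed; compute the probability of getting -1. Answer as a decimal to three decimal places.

|-x⟩ = (|0⟩ - |1⟩)/√2, so ⟨-x|ψ⟩ = (-4 - i) / (√2·√11).
P = |-4 - i|² / 22 = 17/22.

0.773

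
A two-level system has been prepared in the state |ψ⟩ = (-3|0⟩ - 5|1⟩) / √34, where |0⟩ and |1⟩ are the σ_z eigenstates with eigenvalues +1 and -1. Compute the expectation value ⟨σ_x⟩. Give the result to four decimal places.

0.8824

⟨σ_x⟩ = 2 Re(a* b)/(|a|²+|b|²) with a = -3, b = -5.
a* b = 15, so ⟨σ_x⟩ = 30/34.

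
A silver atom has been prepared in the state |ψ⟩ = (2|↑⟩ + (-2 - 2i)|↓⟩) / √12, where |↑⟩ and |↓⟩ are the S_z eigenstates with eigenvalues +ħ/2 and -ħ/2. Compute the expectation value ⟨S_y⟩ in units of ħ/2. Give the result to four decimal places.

-0.6667

⟨σ_y⟩ = 2 Im(a* b)/(|a|²+|b|²) with a = 2, b = (-2 - 2i).
a* b = (-4 - 4i), so ⟨σ_y⟩ = -8/12.
⟨S_y⟩ = (ħ/2)·⟨σ_y⟩.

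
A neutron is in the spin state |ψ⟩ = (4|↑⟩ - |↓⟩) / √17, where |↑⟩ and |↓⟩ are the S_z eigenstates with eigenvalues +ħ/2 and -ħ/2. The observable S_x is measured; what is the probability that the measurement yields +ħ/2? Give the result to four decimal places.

0.2647

|+x⟩ = (|↑⟩ + |↓⟩)/√2, so ⟨+x|ψ⟩ = (3) / (√2·√17).
P = |3|² / 34 = 9/34.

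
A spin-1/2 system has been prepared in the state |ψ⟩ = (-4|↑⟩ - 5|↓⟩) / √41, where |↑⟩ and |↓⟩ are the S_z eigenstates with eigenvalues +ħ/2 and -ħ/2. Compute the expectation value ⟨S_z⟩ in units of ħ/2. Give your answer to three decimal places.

-0.220

⟨σ_z⟩ = |a|² - |b|² divided by |a|²+|b|², with a, b the |↑⟩, |↓⟩ amplitudes.
= (16 - 25)/41 = -9/41.
⟨S_z⟩ = (ħ/2)·⟨σ_z⟩.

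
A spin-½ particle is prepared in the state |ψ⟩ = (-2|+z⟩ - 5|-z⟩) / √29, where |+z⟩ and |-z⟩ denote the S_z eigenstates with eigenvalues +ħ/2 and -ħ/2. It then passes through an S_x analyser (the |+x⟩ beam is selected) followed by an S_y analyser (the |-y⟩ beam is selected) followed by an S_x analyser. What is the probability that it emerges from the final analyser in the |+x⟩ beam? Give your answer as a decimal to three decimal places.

First analyser (S_x): P(|+x⟩) = |⟨+x|ψ⟩|² = 49/58.
After stage 1 the state is |+x⟩; P(|-y⟩) = |⟨-y|+x⟩|² = 1/2.
After stage 2 the state is |-y⟩; P(|+x⟩) = |⟨+x|-y⟩|² = 1/2.
Joint probability = 49/58 × 1/2 × 1/2 = 0.211.

0.211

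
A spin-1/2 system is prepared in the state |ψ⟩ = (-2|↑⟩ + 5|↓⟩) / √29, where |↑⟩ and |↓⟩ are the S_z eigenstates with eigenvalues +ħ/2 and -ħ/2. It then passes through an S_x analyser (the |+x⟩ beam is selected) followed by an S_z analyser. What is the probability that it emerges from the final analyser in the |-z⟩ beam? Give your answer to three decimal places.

0.078

First analyser (S_x): P(|+x⟩) = |⟨+x|ψ⟩|² = 9/58.
After stage 1 the state is |+x⟩; P(|-z⟩) = |⟨-z|+x⟩|² = 1/2.
Joint probability = 9/58 × 1/2 = 0.078.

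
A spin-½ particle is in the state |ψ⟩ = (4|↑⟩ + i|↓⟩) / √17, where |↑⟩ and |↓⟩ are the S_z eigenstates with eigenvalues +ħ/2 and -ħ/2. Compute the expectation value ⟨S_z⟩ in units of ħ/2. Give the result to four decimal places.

⟨σ_z⟩ = |a|² - |b|² divided by |a|²+|b|², with a, b the |↑⟩, |↓⟩ amplitudes.
= (16 - 1)/17 = 15/17.
⟨S_z⟩ = (ħ/2)·⟨σ_z⟩.

0.8824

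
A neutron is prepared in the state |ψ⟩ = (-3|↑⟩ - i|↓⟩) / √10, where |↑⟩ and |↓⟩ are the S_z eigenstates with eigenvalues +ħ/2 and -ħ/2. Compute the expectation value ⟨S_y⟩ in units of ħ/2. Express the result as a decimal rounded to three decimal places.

0.600

⟨σ_y⟩ = 2 Im(a* b)/(|a|²+|b|²) with a = -3, b = -i.
a* b = 3i, so ⟨σ_y⟩ = 6/10.
⟨S_y⟩ = (ħ/2)·⟨σ_y⟩.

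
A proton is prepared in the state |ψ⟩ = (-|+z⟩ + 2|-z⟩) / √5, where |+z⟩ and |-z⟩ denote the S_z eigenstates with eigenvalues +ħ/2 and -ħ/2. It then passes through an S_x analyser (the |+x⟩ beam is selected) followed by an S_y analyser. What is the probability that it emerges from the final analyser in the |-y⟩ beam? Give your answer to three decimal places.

First analyser (S_x): P(|+x⟩) = |⟨+x|ψ⟩|² = 1/10.
After stage 1 the state is |+x⟩; P(|-y⟩) = |⟨-y|+x⟩|² = 1/2.
Joint probability = 1/10 × 1/2 = 0.050.

0.050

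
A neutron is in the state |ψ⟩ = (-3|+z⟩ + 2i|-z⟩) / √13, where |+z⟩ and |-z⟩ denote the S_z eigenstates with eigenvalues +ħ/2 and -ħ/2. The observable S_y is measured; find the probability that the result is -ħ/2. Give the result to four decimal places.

0.9615

|-y⟩ = (|+z⟩ - i|-z⟩)/√2, so ⟨-y|ψ⟩ = (-5) / (√2·√13).
P = |-5|² / 26 = 25/26.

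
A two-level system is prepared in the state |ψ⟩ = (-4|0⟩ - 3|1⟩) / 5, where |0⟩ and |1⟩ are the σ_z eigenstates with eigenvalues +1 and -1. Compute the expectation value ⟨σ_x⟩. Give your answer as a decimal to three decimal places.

0.960

⟨σ_x⟩ = 2 Re(a* b)/(|a|²+|b|²) with a = -4, b = -3.
a* b = 12, so ⟨σ_x⟩ = 24/25.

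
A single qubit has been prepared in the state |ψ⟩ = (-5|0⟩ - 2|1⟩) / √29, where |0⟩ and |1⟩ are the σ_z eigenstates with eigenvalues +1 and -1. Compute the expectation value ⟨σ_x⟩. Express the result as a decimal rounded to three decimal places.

⟨σ_x⟩ = 2 Re(a* b)/(|a|²+|b|²) with a = -5, b = -2.
a* b = 10, so ⟨σ_x⟩ = 20/29.

0.690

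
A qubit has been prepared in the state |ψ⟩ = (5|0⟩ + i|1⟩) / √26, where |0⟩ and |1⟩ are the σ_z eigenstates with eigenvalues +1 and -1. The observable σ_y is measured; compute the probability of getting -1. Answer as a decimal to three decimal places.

0.308

|-y⟩ = (|0⟩ - i|1⟩)/√2, so ⟨-y|ψ⟩ = (4) / (√2·√26).
P = |4|² / 52 = 16/52.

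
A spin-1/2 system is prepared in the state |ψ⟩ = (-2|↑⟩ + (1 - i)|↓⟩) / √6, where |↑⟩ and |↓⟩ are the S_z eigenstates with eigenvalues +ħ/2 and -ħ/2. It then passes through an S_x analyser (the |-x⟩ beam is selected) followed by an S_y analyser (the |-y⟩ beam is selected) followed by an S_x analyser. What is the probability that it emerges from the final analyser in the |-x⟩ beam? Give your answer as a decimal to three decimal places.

0.208

First analyser (S_x): P(|-x⟩) = |⟨-x|ψ⟩|² = 10/12.
After stage 1 the state is |-x⟩; P(|-y⟩) = |⟨-y|-x⟩|² = 1/2.
After stage 2 the state is |-y⟩; P(|-x⟩) = |⟨-x|-y⟩|² = 1/2.
Joint probability = 10/12 × 1/2 × 1/2 = 0.208.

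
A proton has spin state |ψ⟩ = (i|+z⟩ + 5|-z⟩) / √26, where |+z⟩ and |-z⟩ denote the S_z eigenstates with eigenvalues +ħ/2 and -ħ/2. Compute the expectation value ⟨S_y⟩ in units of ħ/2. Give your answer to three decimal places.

-0.385

⟨σ_y⟩ = 2 Im(a* b)/(|a|²+|b|²) with a = i, b = 5.
a* b = -5i, so ⟨σ_y⟩ = -10/26.
⟨S_y⟩ = (ħ/2)·⟨σ_y⟩.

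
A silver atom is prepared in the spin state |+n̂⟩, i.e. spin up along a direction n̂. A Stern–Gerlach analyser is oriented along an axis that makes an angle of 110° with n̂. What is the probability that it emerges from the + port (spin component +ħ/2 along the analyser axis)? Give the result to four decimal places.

0.3290

For spin-½, the probability of finding spin-up along an axis at angle θ to the initial spin direction is cos²(θ/2); spin-down is sin²(θ/2).
θ = 110°, so P = cos²(55°) ≈ 0.3290.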